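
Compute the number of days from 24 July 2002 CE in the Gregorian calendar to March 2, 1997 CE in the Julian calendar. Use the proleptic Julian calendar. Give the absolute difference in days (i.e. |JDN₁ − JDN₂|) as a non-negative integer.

JDN of the first date = 2452480.
JDN of the second date = 2450523.
|2450523 − 2452480| = 1957.

1957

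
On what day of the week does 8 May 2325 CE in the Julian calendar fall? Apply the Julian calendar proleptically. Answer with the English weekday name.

In the Gregorian calendar this is 24 May 2325 (JDN 2570392).
2570392 ≡ 6 (mod 7); counting from Monday = 0 gives Sunday.

Sunday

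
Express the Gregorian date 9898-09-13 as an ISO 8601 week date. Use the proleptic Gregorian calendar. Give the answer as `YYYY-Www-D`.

9898-W37-2

The weekday is Tuesday (ISO weekday 2).
That Tuesday belongs to ISO week 37 of ISO year 9898.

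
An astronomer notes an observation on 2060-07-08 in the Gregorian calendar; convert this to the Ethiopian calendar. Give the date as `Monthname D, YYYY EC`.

Julian Day Number of the source date = 2473649.
Converting JDN 2473649 to the Ethiopian calendar gives 1 Hamle 2052 EC.

Hamle 1, 2052 EC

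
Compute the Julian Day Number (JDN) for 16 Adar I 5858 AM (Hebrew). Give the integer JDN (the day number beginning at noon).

2487388

In the Gregorian calendar the same day is 18 February 2098.
JDN 2451545 is 1 January 2000 CE (Gregorian); the target day is +35843 days from there, so JDN = 2487388.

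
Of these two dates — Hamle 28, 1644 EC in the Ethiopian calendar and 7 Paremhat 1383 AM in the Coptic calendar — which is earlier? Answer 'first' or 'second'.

first

Converting both to JDN: 2324654 vs 2329991; the smaller is the first.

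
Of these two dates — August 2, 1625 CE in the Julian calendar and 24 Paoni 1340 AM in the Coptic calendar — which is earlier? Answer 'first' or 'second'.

second

First date → JDN 2314803; second date → JDN 2314393.
JDN 2314393 < JDN 2314803, so the second date is earlier.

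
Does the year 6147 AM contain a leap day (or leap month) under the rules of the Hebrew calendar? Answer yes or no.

no

Hebrew year 6147 is year 10 of its 19-year Metonic cycle; leap years are at positions 3, 6, 8, 11, 14, 17, 19, so it is a common year (12 months).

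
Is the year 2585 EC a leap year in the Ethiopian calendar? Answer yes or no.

no

2585 mod 4 = 1; in the Ethiopian calendar a year is leap when year mod 4 = 3, so it is a common year.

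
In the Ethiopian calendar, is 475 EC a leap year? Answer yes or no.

yes

475 mod 4 = 3; in the Ethiopian calendar a year is leap when year mod 4 = 3, so it is a leap year.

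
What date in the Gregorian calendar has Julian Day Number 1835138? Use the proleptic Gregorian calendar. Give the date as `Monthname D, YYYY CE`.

Counting from JDN 2299161 = 15 Oct 1582 gives an offset of -464023 days.

May 3, 312 CE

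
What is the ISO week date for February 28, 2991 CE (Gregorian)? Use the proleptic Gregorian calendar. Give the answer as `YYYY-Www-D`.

2991-W09-1

The weekday is Monday (ISO weekday 1).
That Monday belongs to ISO week 9 of ISO year 2991.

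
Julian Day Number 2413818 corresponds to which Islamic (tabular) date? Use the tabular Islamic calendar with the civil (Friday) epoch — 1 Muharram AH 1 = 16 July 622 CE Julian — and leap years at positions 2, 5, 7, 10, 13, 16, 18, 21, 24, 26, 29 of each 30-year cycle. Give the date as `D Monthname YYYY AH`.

7 Rabi' al-Thani 1314 AH

JDN 2413818 is 15 September 1896 in the Gregorian calendar.
In the tabular Islamic calendar that day is 7 Rabi' al-Thani 1314 AH.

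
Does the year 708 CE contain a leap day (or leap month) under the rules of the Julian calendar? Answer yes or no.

yes

708 mod 4 = 0, so it is a leap year in the Julian calendar.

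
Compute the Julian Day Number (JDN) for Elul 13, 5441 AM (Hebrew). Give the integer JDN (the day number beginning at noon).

2335272

Equivalently 27 August 1681 (Gregorian).
JDN 2451545 is 1 January 2000 CE (Gregorian); the target day is −116273 days from there, so JDN = 2335272.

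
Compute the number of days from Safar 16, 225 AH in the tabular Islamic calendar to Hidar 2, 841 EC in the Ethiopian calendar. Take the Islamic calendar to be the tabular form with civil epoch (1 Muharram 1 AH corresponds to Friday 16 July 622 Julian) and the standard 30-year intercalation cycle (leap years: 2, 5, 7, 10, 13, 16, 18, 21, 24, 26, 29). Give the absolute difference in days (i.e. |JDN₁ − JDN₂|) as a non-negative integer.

First date → JDN 2027863; second date → JDN 2031092.
The interval is |2027863 − 2031092| = 3229 days.

3229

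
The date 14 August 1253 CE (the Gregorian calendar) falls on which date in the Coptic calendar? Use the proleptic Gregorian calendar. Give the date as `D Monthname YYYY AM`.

14 Mesori 969 AM

Julian Day Number of the source date = 2178935.
Converting JDN 2178935 to the Coptic calendar gives 14 Mesori 969 AM.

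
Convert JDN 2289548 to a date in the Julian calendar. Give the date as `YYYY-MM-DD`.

The proleptic Gregorian equivalent of JDN 2289548 is 20 June 1556.
In the Julian calendar that day is 1556-06-10.

1556-06-10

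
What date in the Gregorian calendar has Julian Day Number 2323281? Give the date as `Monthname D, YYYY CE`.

October 28, 1648 CE

JDN 2451545 is 1 Jan 2000; 2323281 is −128264 days from there.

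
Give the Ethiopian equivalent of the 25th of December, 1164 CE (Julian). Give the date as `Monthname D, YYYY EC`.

Tahsas 29, 1157 EC

The source date corresponds to 1 January 1165 in the proleptic Gregorian calendar (JDN 2146568).
That day falls on 29 Tahsas 1157 EC in the Ethiopian calendar.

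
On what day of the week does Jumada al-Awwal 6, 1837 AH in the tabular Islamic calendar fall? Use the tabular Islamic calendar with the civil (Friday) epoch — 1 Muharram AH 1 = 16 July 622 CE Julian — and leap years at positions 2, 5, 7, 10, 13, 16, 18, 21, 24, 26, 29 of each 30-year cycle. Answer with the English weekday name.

This is JDN 2599180 (18 March 2404 Gregorian).
Since JDN mod 7 = 3 (0 = Monday), the day is Thursday.

Thursday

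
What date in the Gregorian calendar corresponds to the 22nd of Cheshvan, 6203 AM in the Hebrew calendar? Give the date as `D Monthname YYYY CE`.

26 November 2442 CE

Julian Day Number of the source date = 2613312.
Converting JDN 2613312 to the Gregorian calendar gives 26 November 2442 CE.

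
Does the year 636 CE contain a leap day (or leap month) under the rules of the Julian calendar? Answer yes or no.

yes

636 mod 4 = 0, so it is a leap year in the Julian calendar.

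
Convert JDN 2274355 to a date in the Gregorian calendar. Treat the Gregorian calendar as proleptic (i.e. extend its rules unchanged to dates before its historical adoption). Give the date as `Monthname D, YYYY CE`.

JDN 2451545 is 1 Jan 2000; 2274355 is −177190 days from there.

November 15, 1514 CE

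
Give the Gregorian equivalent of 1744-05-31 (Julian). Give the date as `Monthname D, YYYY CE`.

June 11, 1744 CE

For dates in this range the Gregorian date is 11 days ahead of the Julian.
31 May 1744 Julian + 11 days → 11 June 1744 Gregorian.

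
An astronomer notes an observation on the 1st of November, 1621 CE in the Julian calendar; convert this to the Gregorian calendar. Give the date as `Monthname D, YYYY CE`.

November 11, 1621 CE

At this point the Julian calendar is 10 days behind the Gregorian.
1 November 1621 Julian + 10 days → 11 November 1621 Gregorian.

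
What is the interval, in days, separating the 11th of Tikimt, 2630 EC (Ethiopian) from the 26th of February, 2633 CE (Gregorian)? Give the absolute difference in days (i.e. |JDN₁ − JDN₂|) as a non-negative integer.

JDN of the first date = 2684503.
JDN of the second date = 2682800.
|2682800 − 2684503| = 1703.

1703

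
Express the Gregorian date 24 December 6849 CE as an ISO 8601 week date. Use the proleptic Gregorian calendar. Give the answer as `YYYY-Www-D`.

6849-W51-5

The weekday is Friday (ISO weekday 5).
That Friday belongs to ISO week 51 of ISO year 6849.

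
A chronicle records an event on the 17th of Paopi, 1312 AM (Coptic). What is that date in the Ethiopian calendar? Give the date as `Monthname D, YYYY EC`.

Tikimt 17, 1588 EC

Julian Day Number of the source date = 2303919.
Converting JDN 2303919 to the Ethiopian calendar gives 17 Tikimt 1588 EC.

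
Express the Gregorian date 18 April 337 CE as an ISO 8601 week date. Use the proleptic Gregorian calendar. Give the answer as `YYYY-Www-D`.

0337-W15-7

The weekday is Sunday (ISO weekday 7).
That Sunday belongs to ISO week 15 of ISO year 337.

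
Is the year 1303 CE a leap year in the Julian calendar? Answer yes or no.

1303 mod 4 = 3, so it is a common year in the Julian calendar.

no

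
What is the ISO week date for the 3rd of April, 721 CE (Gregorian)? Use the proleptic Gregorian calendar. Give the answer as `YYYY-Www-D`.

The weekday is Sunday (ISO weekday 7).
That Sunday belongs to ISO week 13 of ISO year 721.

0721-W13-7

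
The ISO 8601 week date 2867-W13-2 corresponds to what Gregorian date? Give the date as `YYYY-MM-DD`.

ISO week 1 of 2867 is the week containing the first Thursday of 2867.
Week 13, day 2 (Tuesday) lands on 2867-03-29.

2867-03-29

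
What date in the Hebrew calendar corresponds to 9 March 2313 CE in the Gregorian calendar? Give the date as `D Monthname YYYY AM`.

Both dates share Julian Day Number 2565933; in the Hebrew calendar that is 10 Adar 6073 AM.

10 Adar 6073 AM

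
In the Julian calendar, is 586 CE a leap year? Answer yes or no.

no

586 mod 4 = 2, so it is a common year in the Julian calendar.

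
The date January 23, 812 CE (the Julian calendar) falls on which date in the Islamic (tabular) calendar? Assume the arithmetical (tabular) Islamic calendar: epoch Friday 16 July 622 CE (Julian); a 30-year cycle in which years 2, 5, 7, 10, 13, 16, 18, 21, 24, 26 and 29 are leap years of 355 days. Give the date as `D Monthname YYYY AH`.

The source date corresponds to 27 January 812 in the proleptic Gregorian calendar (JDN 2017663).
That day falls on 5 Jumada al-Awwal 196 AH in the tabular Islamic calendar.

5 Jumada al-Awwal 196 AH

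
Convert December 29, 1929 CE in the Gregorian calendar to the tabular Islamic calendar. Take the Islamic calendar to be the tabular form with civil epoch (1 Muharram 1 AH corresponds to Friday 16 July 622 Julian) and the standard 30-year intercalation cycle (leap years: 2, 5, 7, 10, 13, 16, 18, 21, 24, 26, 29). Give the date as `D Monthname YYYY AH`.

27 Rajab 1348 AH

Both dates share Julian Day Number 2425975; in the tabular Islamic calendar that is 27 Rajab 1348 AH.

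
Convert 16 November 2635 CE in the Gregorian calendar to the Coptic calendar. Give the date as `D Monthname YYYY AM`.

Both dates share Julian Day Number 2683793; in the Coptic calendar that is 1 Hathor 2352 AM.

1 Hathor 2352 AM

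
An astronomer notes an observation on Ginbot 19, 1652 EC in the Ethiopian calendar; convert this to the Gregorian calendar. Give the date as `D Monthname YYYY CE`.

Both dates share Julian Day Number 2327507; in the Gregorian calendar that is 24 May 1660 CE.

24 May 1660 CE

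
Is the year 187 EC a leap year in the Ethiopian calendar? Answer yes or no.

187 mod 4 = 3; in the Ethiopian calendar a year is leap when year mod 4 = 3, so it is a leap year.

yes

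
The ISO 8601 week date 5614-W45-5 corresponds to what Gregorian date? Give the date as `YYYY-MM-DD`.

ISO week 1 of 5614 is the week containing the first Thursday of 5614.
Week 45, day 5 (Friday) lands on 5614-11-07.

5614-11-07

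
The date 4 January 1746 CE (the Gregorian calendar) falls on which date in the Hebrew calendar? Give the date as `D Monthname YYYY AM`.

12 Tevet 5506 AM

Both dates share Julian Day Number 2358777; in the Hebrew calendar that is 12 Tevet 5506 AM.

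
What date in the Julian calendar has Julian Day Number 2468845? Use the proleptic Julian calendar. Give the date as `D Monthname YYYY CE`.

The Gregorian equivalent of JDN 2468845 is 14 May 2047.
In the Julian calendar that day is 1 May 2047 CE.

1 May 2047 CE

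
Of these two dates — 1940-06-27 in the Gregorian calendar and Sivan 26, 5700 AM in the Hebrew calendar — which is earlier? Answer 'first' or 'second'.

first

The two dates have Julian Day Numbers 2429808 and 2429813 respectively.
Since 2429808 < 2429813, the first date comes first.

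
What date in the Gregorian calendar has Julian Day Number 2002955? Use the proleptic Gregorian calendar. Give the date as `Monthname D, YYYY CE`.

October 21, 771 CE

Counting from JDN 2299161 = 15 Oct 1582 gives an offset of -296206 days.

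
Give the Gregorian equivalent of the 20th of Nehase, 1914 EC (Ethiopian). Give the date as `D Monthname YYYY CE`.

26 August 1922 CE

Both dates share Julian Day Number 2423293; in the Gregorian calendar that is 26 August 1922 CE.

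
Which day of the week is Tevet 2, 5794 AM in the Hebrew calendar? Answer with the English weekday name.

In the Gregorian calendar this is 24 December 2033 (JDN 2463956).
2463956 ≡ 5 (mod 7); counting from Monday = 0 gives Saturday.

Saturday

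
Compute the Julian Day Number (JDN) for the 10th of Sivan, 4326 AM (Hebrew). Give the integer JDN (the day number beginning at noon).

Equivalently 16 May 566 (proleptic Gregorian).
JDN 2451545 is 1 January 2000 CE (Gregorian); the target day is −523622 days from there, so JDN = 1927923.

1927923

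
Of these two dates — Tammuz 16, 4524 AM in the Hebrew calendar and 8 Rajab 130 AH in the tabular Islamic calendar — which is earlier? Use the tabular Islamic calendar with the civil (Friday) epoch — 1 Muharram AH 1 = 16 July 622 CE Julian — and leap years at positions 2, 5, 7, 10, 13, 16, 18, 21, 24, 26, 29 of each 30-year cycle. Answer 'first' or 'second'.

Converting both to JDN: 2000280 vs 1994337; the smaller is the second.

second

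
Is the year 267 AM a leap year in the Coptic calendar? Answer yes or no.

yes

267 mod 4 = 3; in the Coptic calendar a year is leap when year mod 4 = 3, so it is a leap year.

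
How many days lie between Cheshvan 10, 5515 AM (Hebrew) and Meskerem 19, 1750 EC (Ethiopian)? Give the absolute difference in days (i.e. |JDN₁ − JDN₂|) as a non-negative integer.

First date → JDN 2361994; second date → JDN 2363061.
The interval is |2361994 − 2363061| = 1067 days.

1067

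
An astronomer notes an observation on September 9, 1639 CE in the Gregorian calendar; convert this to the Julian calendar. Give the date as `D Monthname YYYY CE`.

30 August 1639 CE

At this point the Julian calendar is 10 days behind the Gregorian.
9 September 1639 Gregorian − 10 days → 30 August 1639 Julian.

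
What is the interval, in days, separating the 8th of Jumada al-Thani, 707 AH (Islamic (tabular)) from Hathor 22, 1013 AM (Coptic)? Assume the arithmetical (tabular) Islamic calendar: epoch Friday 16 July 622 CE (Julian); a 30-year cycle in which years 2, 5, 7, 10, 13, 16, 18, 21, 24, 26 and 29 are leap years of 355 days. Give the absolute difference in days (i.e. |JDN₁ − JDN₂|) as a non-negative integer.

4034

JDN of the first date = 2198778.
JDN of the second date = 2194744.
|2194744 − 2198778| = 4034.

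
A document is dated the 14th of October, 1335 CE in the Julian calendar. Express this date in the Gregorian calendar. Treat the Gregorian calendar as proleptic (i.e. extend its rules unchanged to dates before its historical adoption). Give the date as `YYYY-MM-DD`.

1335-10-22

At this point the Julian calendar is 8 days behind the Gregorian.
14 October 1335 Julian + 8 days → 22 October 1335 Gregorian.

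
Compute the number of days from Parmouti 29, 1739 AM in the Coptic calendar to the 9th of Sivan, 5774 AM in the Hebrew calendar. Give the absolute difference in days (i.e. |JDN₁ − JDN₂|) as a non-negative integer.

JDN of the first date = 2460072.
JDN of the second date = 2456816.
|2456816 − 2460072| = 3256.

3256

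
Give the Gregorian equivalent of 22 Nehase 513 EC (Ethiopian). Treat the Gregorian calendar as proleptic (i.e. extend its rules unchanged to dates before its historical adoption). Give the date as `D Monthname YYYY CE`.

17 August 521 CE

Both dates share Julian Day Number 1911580; in the Gregorian calendar that is 17 August 521 CE.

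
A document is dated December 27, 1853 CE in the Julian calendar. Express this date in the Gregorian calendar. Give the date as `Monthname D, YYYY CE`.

January 8, 1854 CE

For dates in this range the Gregorian date is 12 days ahead of the Julian.
27 December 1853 Julian + 12 days → 8 January 1854 Gregorian.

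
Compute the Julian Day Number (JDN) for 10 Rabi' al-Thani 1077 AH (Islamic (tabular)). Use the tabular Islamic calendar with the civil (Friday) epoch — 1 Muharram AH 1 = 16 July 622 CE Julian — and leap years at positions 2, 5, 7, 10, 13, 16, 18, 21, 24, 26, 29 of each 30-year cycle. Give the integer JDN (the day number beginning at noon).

2329837

Equivalently 10 October 1666 (Gregorian).
JDN 2400001 is 17 November 1858 CE (Gregorian), MJD 0; the target day is −70164 days from there, so JDN = 2329837.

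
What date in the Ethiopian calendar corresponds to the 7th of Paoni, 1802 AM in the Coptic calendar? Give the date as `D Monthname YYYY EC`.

7 Sene 2078 EC

Both dates share Julian Day Number 2483121; in the Ethiopian calendar that is 7 Sene 2078 EC.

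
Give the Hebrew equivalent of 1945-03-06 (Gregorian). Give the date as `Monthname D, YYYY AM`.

Julian Day Number of the source date = 2431521.
Converting JDN 2431521 to the Hebrew calendar gives 21 Adar 5705 AM.

Adar 21, 5705 AM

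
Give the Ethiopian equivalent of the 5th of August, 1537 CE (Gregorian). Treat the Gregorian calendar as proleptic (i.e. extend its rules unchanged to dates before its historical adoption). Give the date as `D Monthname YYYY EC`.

Julian Day Number of the source date = 2282654.
Converting JDN 2282654 to the Ethiopian calendar gives 2 Nehase 1529 EC.

2 Nehase 1529 EC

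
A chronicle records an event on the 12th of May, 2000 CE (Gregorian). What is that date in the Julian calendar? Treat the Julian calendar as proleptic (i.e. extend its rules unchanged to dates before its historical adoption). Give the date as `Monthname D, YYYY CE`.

April 29, 2000 CE

For dates in this range the Gregorian date is 13 days ahead of the Julian.
12 May 2000 Gregorian − 13 days → 29 April 2000 Julian.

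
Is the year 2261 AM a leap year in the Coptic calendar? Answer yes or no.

2261 mod 4 = 1; in the Coptic calendar a year is leap when year mod 4 = 3, so it is a common year.

no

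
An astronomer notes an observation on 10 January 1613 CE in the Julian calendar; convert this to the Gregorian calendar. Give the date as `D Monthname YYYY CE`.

20 January 1613 CE

At this point the Julian calendar is 10 days behind the Gregorian.
10 January 1613 Julian + 10 days → 20 January 1613 Gregorian.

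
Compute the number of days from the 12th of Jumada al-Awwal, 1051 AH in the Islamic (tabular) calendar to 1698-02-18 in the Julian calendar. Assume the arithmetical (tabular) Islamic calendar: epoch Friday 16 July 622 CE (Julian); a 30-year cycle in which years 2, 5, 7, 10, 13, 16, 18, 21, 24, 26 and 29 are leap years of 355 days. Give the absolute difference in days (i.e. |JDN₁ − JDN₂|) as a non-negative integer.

First date → JDN 2320654; second date → JDN 2341301.
The interval is |2320654 − 2341301| = 20647 days.

20647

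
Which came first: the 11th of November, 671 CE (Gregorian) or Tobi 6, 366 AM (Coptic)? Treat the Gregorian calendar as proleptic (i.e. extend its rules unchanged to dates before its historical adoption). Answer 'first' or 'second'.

second

First date → JDN 1966452; second date → JDN 1958471.
JDN 1958471 < JDN 1966452, so the second date is earlier.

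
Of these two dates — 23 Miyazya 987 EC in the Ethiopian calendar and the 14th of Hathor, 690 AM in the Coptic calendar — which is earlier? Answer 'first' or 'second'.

second

First date → JDN 2084589; second date → JDN 2076760.
JDN 2076760 < JDN 2084589, so the second date is earlier.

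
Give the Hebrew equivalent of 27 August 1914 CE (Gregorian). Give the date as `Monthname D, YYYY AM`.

Elul 5, 5674 AM

Julian Day Number of the source date = 2420372.
Converting JDN 2420372 to the Hebrew calendar gives 5 Elul 5674 AM.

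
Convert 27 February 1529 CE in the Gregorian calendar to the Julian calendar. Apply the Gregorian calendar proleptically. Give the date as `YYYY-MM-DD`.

1529-02-17

For dates in this range the Gregorian date is 10 days ahead of the Julian.
27 February 1529 Gregorian − 10 days → 17 February 1529 Julian.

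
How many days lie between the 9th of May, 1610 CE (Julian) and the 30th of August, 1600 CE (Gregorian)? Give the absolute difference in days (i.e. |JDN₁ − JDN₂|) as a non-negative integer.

3549

JDN of the first date = 2309239.
JDN of the second date = 2305690.
|2305690 − 2309239| = 3549.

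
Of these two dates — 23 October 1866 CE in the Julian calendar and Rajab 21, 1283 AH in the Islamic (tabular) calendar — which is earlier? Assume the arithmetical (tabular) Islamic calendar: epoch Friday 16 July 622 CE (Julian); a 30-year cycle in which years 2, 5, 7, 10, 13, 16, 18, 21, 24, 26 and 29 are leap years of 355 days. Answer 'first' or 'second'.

first

Converting both to JDN: 2402910 vs 2402935; the smaller is the first.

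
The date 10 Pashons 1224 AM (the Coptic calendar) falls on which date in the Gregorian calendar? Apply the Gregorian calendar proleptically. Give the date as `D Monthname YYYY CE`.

Both dates share Julian Day Number 2271980; in the Gregorian calendar that is 15 May 1508 CE.

15 May 1508 CE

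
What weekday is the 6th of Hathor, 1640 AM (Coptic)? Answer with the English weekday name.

Friday

Equivalently 16 November 1923 Gregorian, JDN 2423740.
JDN 2423740 mod 7 = 4, and JDN 0 was a Monday, so this is a Friday.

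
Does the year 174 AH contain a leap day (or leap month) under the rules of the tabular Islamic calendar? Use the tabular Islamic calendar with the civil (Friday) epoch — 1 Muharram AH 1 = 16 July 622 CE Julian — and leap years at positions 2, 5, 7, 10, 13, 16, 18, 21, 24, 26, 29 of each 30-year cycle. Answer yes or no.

yes

Year 174 AH is year 24 of its 30-year cycle; leap positions are 2, 5, 7, 10, 13, 16, 18, 21, 24, 26, 29, so it is a leap year (355 days).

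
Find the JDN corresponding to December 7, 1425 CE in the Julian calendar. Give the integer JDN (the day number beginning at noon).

In the proleptic Gregorian calendar the same day is 16 December 1425.
JDN 2299161 is 15 October 1582 CE (Gregorian); the target day is −57281 days from there, so JDN = 2241880.

2241880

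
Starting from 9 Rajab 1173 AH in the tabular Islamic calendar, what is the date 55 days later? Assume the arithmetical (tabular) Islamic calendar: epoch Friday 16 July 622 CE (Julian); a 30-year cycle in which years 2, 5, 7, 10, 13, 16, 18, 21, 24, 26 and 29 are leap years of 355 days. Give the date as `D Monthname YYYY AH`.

Counting 55 days forward from JDN 2363943 reaches JDN 2363998, which is 5 Ramadan 1173 AH.

5 Ramadan 1173 AH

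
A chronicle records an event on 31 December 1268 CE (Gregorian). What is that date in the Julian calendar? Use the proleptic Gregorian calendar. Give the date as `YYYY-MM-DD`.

1268-12-24

The Julian–Gregorian offset here is 7 days (Julian trailing).
31 December 1268 Gregorian − 7 days → 24 December 1268 Julian.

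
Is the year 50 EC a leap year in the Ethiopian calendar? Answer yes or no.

no

50 mod 4 = 2; in the Ethiopian calendar a year is leap when year mod 4 = 3, so it is a common year.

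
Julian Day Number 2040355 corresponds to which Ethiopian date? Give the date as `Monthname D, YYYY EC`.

Megabit 14, 866 EC

JDN 2040355 is 14 March 874 in the proleptic Gregorian calendar.
In the Ethiopian calendar that day is Megabit 14, 866 EC.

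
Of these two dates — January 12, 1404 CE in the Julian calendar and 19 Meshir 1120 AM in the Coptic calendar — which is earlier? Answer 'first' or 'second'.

first

First date → JDN 2233880; second date → JDN 2233913.
JDN 2233880 < JDN 2233913, so the first date is earlier.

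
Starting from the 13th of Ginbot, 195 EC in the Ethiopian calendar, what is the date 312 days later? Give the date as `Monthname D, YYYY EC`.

Megabit 19, 196 EC

Counting 312 days forward from JDN 1795331 reaches JDN 1795643, which is Megabit 19, 196 EC.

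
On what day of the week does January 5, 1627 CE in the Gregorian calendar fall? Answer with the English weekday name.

2315314 ≡ 1 (mod 7); counting from Monday = 0 gives Tuesday.

Tuesday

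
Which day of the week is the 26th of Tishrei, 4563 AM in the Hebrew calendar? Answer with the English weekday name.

In the proleptic Gregorian calendar this is 30 September 802 (JDN 2014257).
Since JDN mod 7 = 0 (0 = Monday), the day is Monday.

Monday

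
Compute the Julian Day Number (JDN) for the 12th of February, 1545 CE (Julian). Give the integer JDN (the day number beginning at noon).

2285412

Equivalently 22 February 1545 (proleptic Gregorian).
JDN 2299161 is 15 October 1582 CE (Gregorian); the target day is −13749 days from there, so JDN = 2285412.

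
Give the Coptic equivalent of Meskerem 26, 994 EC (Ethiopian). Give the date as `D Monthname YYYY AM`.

Both dates share Julian Day Number 2086939; in the Coptic calendar that is 26 Thout 718 AM.

26 Thout 718 AM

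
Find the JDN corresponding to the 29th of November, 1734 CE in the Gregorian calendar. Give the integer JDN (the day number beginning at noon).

JDN 2451545 is 1 January 2000 CE (Gregorian); the target day is −96822 days from there, so JDN = 2354723.

2354723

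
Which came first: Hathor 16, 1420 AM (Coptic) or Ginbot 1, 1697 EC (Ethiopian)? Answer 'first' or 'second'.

First date → JDN 2343395; second date → JDN 2343925.
JDN 2343395 < JDN 2343925, so the first date is earlier.

first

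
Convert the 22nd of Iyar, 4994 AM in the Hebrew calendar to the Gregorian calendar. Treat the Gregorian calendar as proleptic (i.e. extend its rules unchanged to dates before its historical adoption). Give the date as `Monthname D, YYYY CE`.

April 29, 1234 CE

Both dates share Julian Day Number 2171888; in the Gregorian calendar that is 29 April 1234 CE.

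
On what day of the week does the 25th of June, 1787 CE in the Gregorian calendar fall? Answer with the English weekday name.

Monday

Since JDN mod 7 = 0 (0 = Monday), the day is Monday.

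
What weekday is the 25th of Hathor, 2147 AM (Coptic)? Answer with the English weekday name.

Saturday

Equivalently 7 December 2430 Gregorian, JDN 2608940.
2608940 ≡ 5 (mod 7); counting from Monday = 0 gives Saturday.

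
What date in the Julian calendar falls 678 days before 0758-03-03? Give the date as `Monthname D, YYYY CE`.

Counting 678 days back from JDN 1997979 reaches JDN 1997301, which is April 24, 756 CE.

April 24, 756 CE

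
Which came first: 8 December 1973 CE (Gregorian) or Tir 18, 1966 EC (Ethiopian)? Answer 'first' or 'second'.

first

First date → JDN 2442025; second date → JDN 2442074.
JDN 2442025 < JDN 2442074, so the first date is earlier.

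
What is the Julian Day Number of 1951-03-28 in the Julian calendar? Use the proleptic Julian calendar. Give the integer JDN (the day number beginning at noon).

In the Gregorian calendar the same day is 10 April 1951.
JDN 2451545 is 1 January 2000 CE (Gregorian); the target day is −17798 days from there, so JDN = 2433747.

2433747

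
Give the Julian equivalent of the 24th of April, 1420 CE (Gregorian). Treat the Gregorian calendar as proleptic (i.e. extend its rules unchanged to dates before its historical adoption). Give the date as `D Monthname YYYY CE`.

At this point the Julian calendar is 9 days behind the Gregorian.
24 April 1420 Gregorian − 9 days → 15 April 1420 Julian.

15 April 1420 CE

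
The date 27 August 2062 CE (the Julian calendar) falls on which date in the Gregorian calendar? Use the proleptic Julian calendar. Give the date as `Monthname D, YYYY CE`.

At this point the Julian calendar is 13 days behind the Gregorian.
27 August 2062 Julian + 13 days → 9 September 2062 Gregorian.

September 9, 2062 CE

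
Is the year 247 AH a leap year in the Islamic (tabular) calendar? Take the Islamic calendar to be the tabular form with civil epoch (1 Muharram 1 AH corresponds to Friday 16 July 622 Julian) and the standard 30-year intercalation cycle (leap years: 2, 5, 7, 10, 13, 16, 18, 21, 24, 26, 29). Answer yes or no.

yes

Year 247 AH is year 7 of its 30-year cycle; leap positions are 2, 5, 7, 10, 13, 16, 18, 21, 24, 26, 29, so it is a leap year (355 days).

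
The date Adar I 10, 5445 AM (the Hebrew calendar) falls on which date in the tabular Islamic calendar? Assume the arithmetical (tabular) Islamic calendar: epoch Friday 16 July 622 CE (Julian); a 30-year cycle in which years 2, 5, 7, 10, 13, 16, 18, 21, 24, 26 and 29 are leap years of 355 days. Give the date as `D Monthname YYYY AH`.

Both dates share Julian Day Number 2336539; in the tabular Islamic calendar that is 10 Rabi' al-Awwal 1096 AH.

10 Rabi' al-Awwal 1096 AH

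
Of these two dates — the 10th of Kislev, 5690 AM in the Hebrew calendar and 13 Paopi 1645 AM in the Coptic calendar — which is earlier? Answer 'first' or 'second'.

Converting both to JDN: 2425958 vs 2425543; the smaller is the second.

second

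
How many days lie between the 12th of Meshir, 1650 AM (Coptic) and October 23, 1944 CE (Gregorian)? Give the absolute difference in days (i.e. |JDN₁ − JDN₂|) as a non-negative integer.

3899

JDN of the first date = 2427488.
JDN of the second date = 2431387.
|2431387 − 2427488| = 3899.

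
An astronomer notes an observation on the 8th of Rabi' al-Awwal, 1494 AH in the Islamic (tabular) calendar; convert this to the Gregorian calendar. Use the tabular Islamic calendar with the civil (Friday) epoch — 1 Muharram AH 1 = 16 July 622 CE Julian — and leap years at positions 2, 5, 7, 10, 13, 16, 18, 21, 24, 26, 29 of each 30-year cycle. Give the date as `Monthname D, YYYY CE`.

Both dates share Julian Day Number 2477575; in the Gregorian calendar that is 8 April 2071 CE.

April 8, 2071 CE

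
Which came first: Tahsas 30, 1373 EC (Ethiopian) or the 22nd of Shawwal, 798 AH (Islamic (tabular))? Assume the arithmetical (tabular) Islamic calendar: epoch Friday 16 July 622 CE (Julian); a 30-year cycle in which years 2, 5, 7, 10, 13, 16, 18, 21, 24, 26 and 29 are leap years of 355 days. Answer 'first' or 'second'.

first

First date → JDN 2225463; second date → JDN 2231157.
JDN 2225463 < JDN 2231157, so the first date is earlier.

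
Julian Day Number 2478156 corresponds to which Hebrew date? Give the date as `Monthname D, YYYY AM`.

Cheshvan 28, 5833 AM

JDN 2478156 is 9 November 2072 in the Gregorian calendar.
In the Hebrew calendar that day is Cheshvan 28, 5833 AM.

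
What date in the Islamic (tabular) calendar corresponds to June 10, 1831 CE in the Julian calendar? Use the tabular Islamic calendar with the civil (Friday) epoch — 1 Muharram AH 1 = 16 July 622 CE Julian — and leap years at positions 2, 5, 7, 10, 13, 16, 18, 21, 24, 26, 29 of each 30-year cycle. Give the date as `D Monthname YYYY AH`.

11 Muharram 1247 AH

Both dates share Julian Day Number 2389991; in the tabular Islamic calendar that is 11 Muharram 1247 AH.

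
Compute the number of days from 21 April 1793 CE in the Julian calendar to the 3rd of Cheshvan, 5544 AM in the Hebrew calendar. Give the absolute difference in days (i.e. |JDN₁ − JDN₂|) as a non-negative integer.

3473

First date → JDN 2376062; second date → JDN 2372589.
The interval is |2376062 − 2372589| = 3473 days.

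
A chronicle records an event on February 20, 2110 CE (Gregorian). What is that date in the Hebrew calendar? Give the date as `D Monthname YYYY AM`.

Julian Day Number of the source date = 2491772.
Converting JDN 2491772 to the Hebrew calendar gives 30 Shevat 5870 AM.

30 Shevat 5870 AM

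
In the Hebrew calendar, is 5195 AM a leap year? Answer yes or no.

Hebrew year 5195 is year 8 of its 19-year Metonic cycle; leap years are at positions 3, 6, 8, 11, 14, 17, 19, so it is a leap year (13 months).

yes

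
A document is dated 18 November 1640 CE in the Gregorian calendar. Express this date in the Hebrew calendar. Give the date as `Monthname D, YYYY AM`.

Kislev 4, 5401 AM

Julian Day Number of the source date = 2320380.
Converting JDN 2320380 to the Hebrew calendar gives 4 Kislev 5401 AM.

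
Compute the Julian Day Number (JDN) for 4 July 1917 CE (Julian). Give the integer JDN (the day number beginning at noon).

Equivalently 17 July 1917 (Gregorian).
JDN 2299161 is 15 October 1582 CE (Gregorian); the target day is +122266 days from there, so JDN = 2421427.

2421427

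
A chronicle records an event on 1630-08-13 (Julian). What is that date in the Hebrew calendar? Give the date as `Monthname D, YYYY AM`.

Elul 15, 5390 AM

Julian Day Number of the source date = 2316640.
Converting JDN 2316640 to the Hebrew calendar gives 15 Elul 5390 AM.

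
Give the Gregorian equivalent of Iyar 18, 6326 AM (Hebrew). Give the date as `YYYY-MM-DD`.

2566-05-09

Julian Day Number of the source date = 2658401.
Converting JDN 2658401 to the Gregorian calendar gives 9 May 2566 CE.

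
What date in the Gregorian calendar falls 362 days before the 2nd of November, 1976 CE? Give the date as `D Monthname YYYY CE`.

6 November 1975 CE

The starting date is JDN 2443085; 2443085 − 362 = 2442723.
JDN 2442723 corresponds to 6 November 1975 CE.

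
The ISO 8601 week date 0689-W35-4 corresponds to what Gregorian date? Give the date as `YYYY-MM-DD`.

0689-08-29

ISO week 1 of 689 is the week containing the first Thursday of 689.
Week 35, day 4 (Thursday) lands on 0689-08-29.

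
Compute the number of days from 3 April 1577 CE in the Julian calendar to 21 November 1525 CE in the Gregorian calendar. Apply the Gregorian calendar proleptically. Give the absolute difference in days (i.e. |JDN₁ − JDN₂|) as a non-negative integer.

18771

First date → JDN 2297150; second date → JDN 2278379.
The interval is |2297150 − 2278379| = 18771 days.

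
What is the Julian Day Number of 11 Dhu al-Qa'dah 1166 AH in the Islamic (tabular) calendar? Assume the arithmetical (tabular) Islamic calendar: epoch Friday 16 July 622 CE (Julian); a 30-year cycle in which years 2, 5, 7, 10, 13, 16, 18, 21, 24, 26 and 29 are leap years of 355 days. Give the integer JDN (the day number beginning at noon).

2361582

In the Gregorian calendar the same day is 9 September 1753.
JDN 2299161 is 15 October 1582 CE (Gregorian); the target day is +62421 days from there, so JDN = 2361582.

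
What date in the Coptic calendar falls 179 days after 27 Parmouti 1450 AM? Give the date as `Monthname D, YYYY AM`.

Paopi 21, 1451 AM

Counting 179 days forward from JDN 2354513 reaches JDN 2354692, which is Paopi 21, 1451 AM.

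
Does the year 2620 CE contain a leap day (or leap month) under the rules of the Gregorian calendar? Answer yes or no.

2620 is divisible by 4 and not by 100, so it is a leap year.

yes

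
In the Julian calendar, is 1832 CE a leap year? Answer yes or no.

yes

1832 mod 4 = 0, so it is a leap year in the Julian calendar.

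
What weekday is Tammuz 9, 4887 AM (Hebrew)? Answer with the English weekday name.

Monday

Equivalently 27 June 1127 Gregorian, JDN 2132865.
2132865 ≡ 0 (mod 7); counting from Monday = 0 gives Monday.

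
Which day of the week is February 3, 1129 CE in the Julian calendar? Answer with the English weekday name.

In the proleptic Gregorian calendar this is 10 February 1129 (JDN 2133459).
JDN 2133459 mod 7 = 6, and JDN 0 was a Monday, so this is a Sunday.

Sunday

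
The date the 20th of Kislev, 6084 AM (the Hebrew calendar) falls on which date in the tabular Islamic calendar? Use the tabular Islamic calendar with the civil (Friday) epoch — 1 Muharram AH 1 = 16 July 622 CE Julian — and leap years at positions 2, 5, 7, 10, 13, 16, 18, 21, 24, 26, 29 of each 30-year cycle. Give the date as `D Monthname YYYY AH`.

Both dates share Julian Day Number 2569870; in the tabular Islamic calendar that is 19 Sha'ban 1754 AH.

19 Sha'ban 1754 AH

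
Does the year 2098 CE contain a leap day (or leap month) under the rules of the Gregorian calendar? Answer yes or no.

2098 is not divisible by 4, so it is a common year.

no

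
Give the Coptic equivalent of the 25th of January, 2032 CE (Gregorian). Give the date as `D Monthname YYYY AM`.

16 Tobi 1748 AM

Both dates share Julian Day Number 2463257; in the Coptic calendar that is 16 Tobi 1748 AM.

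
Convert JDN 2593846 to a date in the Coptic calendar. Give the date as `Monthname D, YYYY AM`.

Mesori 1, 2105 AM

The Gregorian equivalent of JDN 2593846 is 10 August 2389.
In the Coptic calendar that day is Mesori 1, 2105 AM.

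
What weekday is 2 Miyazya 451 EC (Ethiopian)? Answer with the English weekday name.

Saturday

In the proleptic Gregorian calendar this is 29 March 459 (JDN 1888794).
JDN 1888794 mod 7 = 5, and JDN 0 was a Monday, so this is a Saturday.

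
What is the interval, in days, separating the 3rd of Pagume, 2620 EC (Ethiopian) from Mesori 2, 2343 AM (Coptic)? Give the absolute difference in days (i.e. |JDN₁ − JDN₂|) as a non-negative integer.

397

JDN of the first date = 2681173.
JDN of the second date = 2680776.
|2680776 − 2681173| = 397.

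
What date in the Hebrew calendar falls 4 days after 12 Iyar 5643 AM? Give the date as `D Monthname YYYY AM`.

16 Iyar 5643 AM

JDN of 12 Iyar 5643 AM = 2408950.
2408950 + 4 = 2408954.
JDN 2408954 in the Hebrew calendar is 16 Iyar 5643 AM.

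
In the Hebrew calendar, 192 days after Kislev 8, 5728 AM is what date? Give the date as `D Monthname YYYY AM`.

JDN of Kislev 8, 5728 AM = 2439835.
2439835 + 192 = 2440027.
JDN 2440027 in the Hebrew calendar is 23 Sivan 5728 AM.

23 Sivan 5728 AM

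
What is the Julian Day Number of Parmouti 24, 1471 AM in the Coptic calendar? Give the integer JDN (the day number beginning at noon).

2362180

In the Gregorian calendar the same day is 30 April 1755.
JDN 2299161 is 15 October 1582 CE (Gregorian); the target day is +63019 days from there, so JDN = 2362180.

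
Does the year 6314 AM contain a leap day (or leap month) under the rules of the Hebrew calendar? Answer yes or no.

yes

Hebrew year 6314 is year 6 of its 19-year Metonic cycle; leap years are at positions 3, 6, 8, 11, 14, 17, 19, so it is a leap year (13 months).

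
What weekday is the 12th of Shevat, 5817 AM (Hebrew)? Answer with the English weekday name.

Wednesday

In the Gregorian calendar this is 17 January 2057 (JDN 2472381).
2472381 ≡ 2 (mod 7); counting from Monday = 0 gives Wednesday.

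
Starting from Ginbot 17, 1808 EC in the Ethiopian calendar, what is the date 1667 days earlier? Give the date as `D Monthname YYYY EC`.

Counting 1667 days back from JDN 2384484 reaches JDN 2382817, which is 21 Tikimt 1804 EC.

21 Tikimt 1804 EC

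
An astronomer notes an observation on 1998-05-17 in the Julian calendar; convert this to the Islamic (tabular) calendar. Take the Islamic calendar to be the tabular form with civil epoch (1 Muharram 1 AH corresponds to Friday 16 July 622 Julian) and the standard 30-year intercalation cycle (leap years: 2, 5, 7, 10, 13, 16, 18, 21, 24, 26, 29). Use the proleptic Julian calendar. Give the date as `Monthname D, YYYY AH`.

Safar 3, 1419 AH

Both dates share Julian Day Number 2450964; in the tabular Islamic calendar that is 3 Safar 1419 AH.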